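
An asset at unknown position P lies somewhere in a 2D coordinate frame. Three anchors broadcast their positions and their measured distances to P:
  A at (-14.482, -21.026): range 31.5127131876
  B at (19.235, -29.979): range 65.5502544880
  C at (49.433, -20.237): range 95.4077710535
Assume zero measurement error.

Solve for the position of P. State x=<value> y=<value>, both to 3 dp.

x=-45.936 y=-22.942

eq1: (x + 14.482)² + (y + 21.026)² = 31.5127131876²
eq2: (x − 19.235)² + (y + 29.979)² = 65.5502544880²
eq3: (x − 49.433)² + (y + 20.237)² = 95.4077710535²
eq1−eq2, eq1−eq3 (x²,y² cancel):
  67.434·x − 17.906·y = -2686.880105
  127.830·x + 1.578·y = -5908.255027
det = 67.434·1.578 − -17.906·127.830 = 2395.334832
x = (-2686.880105·1.578 − -17.906·-5908.255027) / 2395.334832 = -45.936422
y = (67.434·-5908.255027 − -2686.880105·127.830) / 2395.334832 = -22.941839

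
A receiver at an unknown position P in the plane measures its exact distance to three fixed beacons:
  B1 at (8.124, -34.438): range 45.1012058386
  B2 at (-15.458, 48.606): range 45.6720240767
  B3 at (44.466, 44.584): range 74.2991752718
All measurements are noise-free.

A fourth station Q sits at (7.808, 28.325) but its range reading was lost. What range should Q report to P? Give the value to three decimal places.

eq1: (x − 8.124)² + (y + 34.438)² = 45.1012058386²
eq2: (x + 15.458)² + (y − 48.606)² = 45.6720240767²
eq3: (x − 44.466)² + (y − 44.584)² = 74.2991752718²
eq2−eq1, eq2−eq3 (x²,y² cancel):
  47.164·x − 166.088·y = -1297.702765
  119.848·x − 8.044·y = -2070.968451
det = 47.164·-8.044 − -166.088·119.848 = 19525.927408
x = (-1297.702765·-8.044 − -166.088·-2070.968451) / 19525.927408 = -17.081098
y = (47.164·-2070.968451 − -1297.702765·119.848) / 19525.927408 = 2.962826
|P − Q| = √((-17.081098 − 7.808)² + (2.962826 − 28.325)²) = 35.534590

35.535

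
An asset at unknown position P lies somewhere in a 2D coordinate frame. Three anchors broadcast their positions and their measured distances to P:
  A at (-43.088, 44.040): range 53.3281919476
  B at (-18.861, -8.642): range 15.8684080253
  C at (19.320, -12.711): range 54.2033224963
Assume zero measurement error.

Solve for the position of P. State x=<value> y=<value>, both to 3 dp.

x=-34.729 y=-8.629

eq1: (x + 43.088)² + (y − 44.040)² = 53.3281919476²
eq2: (x + 18.861)² + (y + 8.642)² = 15.8684080253²
eq3: (x − 19.320)² + (y + 12.711)² = 54.2033224963²
eq1−eq3, eq1−eq2 (x²,y² cancel):
  124.816·x − 113.502·y = -3355.369536
  48.454·x − 105.364·y = -773.586176
det = 124.816·-105.364 − -113.502·48.454 = -7651.487116
x = (-3355.369536·-105.364 − -113.502·-773.586176) / -7651.487116 = -34.729403
y = (124.816·-773.586176 − -3355.369536·48.454) / -7651.487116 = -8.629060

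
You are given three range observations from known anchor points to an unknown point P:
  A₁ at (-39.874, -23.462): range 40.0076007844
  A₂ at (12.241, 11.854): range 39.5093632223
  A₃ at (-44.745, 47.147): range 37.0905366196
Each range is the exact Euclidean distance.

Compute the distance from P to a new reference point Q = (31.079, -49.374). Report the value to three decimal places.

eq1: (x + 39.874)² + (y + 23.462)² = 40.0076007844²
eq2: (x − 12.241)² + (y − 11.854)² = 39.5093632223²
eq3: (x + 44.745)² + (y − 47.147)² = 37.0905366196²
eq3−eq1, eq3−eq2 (x²,y² cancel):
  9.742·x − 141.218·y = -2309.453528
  113.972·x − 70.586·y = -4119.877113
det = 9.742·-70.586 − -141.218·113.972 = 15407.249084
x = (-2309.453528·-70.586 − -141.218·-4119.877113) / 15407.249084 = -27.181083
y = (9.742·-4119.877113 − -2309.453528·113.972) / 15407.249084 = 14.478717
|P − Q| = √((-27.181083 − 31.079)² + (14.478717 − -49.374)²) = 86.437299

86.437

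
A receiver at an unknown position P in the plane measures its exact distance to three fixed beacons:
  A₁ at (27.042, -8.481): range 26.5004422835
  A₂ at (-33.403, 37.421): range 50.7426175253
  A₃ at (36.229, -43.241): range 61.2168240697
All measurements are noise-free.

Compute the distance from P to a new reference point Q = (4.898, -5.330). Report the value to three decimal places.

18.695

eq1: (x − 27.042)² + (y + 8.481)² = 26.5004422835²
eq2: (x + 33.403)² + (y − 37.421)² = 50.7426175253²
eq3: (x − 36.229)² + (y + 43.241)² = 61.2168240697²
eq2−eq3, eq2−eq1 (x²,y² cancel):
  139.264·x − 161.324·y = -506.453444
  120.890·x − 91.804·y = 159.645267
det = 139.264·-91.804 − -161.324·120.890 = 6717.466104
x = (-506.453444·-91.804 − -161.324·159.645267) / 6717.466104 = 10.755404
y = (139.264·159.645267 − -506.453444·120.890) / 6717.466104 = 12.424029
|P − Q| = √((10.755404 − 4.898)² + (12.424029 − -5.330)²) = 18.695313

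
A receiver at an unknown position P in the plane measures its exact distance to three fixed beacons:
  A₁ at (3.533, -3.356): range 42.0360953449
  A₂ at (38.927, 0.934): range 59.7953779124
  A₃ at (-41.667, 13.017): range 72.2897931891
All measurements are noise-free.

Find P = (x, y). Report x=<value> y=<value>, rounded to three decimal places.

eq1: (x − 3.533)² + (y + 3.356)² = 42.0360953449²
eq2: (x − 38.927)² + (y − 0.934)² = 59.7953779124²
eq3: (x + 41.667)² + (y − 13.017)² = 72.2897931891²
eq3−eq2, eq3−eq1 (x²,y² cancel):
  161.188·x − 24.166·y = 1260.929487
  90.400·x − 32.746·y = 1576.944534
det = 161.188·-32.746 − -24.166·90.400 = -3093.655848
x = (1260.929487·-32.746 − -24.166·1576.944534) / -3093.655848 = 1.028542
y = (161.188·1576.944534 − 1260.929487·90.400) / -3093.655848 = -45.317423

x=1.029 y=-45.317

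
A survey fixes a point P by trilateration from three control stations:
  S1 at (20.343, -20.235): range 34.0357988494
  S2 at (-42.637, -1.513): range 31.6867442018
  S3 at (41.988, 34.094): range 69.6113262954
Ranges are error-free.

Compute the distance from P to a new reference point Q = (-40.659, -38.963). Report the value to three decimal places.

40.861

eq1: (x − 20.343)² + (y + 20.235)² = 34.0357988494²
eq2: (x + 42.637)² + (y + 1.513)² = 31.6867442018²
eq3: (x − 41.988)² + (y − 34.094)² = 69.6113262954²
eq1−eq2, eq1−eq3 (x²,y² cancel):
  -125.960·x + 37.444·y = 1151.295909
  43.290·x + 108.658·y = -1585.201039
det = -125.960·108.658 − 37.444·43.290 = -15307.512440
x = (1151.295909·108.658 − 37.444·-1585.201039) / -15307.512440 = -12.049886
y = (-125.960·-1585.201039 − 1151.295909·43.290) / -15307.512440 = -9.788156
|P − Q| = √((-12.049886 − -40.659)² + (-9.788156 − -38.963)²) = 40.861387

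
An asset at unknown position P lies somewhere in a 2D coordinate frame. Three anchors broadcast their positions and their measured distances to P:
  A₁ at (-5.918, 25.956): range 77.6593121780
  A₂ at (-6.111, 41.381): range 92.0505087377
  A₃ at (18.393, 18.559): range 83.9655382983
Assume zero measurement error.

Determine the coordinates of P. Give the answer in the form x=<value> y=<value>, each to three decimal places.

eq1: (x + 5.918)² + (y − 25.956)² = 77.6593121780²
eq2: (x + 6.111)² + (y − 41.381)² = 92.0505087377²
eq3: (x − 18.393)² + (y − 18.559)² = 83.9655382983²
eq1−eq2, eq1−eq3 (x²,y² cancel):
  -0.386·x + 30.850·y = -1401.332569
  48.622·x − 14.794·y = -1045.240584
det = -0.386·-14.794 − 30.850·48.622 = -1494.278216
x = (-1401.332569·-14.794 − 30.850·-1045.240584) / -1494.278216 = -35.453228
y = (-0.386·-1045.240584 − -1401.332569·48.622) / -1494.278216 = -45.867667

x=-35.453 y=-45.868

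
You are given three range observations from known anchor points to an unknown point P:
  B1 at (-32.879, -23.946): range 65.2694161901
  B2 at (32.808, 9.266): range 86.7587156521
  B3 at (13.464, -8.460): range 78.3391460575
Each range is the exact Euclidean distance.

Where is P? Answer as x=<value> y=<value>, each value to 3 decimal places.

eq1: (x + 32.879)² + (y + 23.946)² = 65.2694161901²
eq2: (x − 32.808)² + (y − 9.266)² = 86.7587156521²
eq3: (x − 13.464)² + (y + 8.460)² = 78.3391460575²
eq2−eq3, eq2−eq1 (x²,y² cancel):
  -38.688·x − 35.452·y = 480.680213
  -131.374·x − 66.424·y = 3759.193989
det = -38.688·-66.424 − -35.452·-131.374 = -2087.659336
x = (480.680213·-66.424 − -35.452·3759.193989) / -2087.659336 = -48.543477
y = (-38.688·3759.193989 − 480.680213·-131.374) / -2087.659336 = 39.415825

x=-48.543 y=39.416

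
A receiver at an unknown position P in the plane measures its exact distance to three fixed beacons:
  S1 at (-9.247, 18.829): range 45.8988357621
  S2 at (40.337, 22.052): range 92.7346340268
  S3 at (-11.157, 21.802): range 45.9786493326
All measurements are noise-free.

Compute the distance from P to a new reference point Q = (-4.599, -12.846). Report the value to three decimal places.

eq1: (x + 9.247)² + (y − 18.829)² = 45.8988357621²
eq2: (x − 40.337)² + (y − 22.052)² = 92.7346340268²
eq3: (x + 11.157)² + (y − 21.802)² = 45.9786493326²
eq3−eq2, eq3−eq1 (x²,y² cancel):
  102.988·x + 0.500·y = -4972.117734
  3.820·x − 5.946·y = -152.434533
det = 102.988·-5.946 − 0.500·3.820 = -614.276648
x = (-4972.117734·-5.946 − 0.500·-152.434533) / -614.276648 = -48.252574
y = (102.988·-152.434533 − -4972.117734·3.820) / -614.276648 = -5.363320
|P − Q| = √((-48.252574 − -4.599)² + (-5.363320 − -12.846)²) = 44.290236

44.290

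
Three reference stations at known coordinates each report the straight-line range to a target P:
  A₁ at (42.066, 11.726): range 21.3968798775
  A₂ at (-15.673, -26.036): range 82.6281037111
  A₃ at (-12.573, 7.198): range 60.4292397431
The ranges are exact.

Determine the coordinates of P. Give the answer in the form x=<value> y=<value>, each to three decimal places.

eq1: (x − 42.066)² + (y − 11.726)² = 21.3968798775²
eq2: (x + 15.673)² + (y + 26.036)² = 82.6281037111²
eq3: (x + 12.573)² + (y − 7.198)² = 60.4292397431²
eq1−eq2, eq1−eq3 (x²,y² cancel):
  -115.478·x − 75.524·y = -7353.108261
  -109.278·x − 9.056·y = -4891.022446
det = -115.478·-9.056 − -75.524·-109.278 = -7207.342904
x = (-7353.108261·-9.056 − -75.524·-4891.022446) / -7207.342904 = 42.012686
y = (-115.478·-4891.022446 − -7353.108261·-109.278) / -7207.342904 = 33.122813

x=42.013 y=33.123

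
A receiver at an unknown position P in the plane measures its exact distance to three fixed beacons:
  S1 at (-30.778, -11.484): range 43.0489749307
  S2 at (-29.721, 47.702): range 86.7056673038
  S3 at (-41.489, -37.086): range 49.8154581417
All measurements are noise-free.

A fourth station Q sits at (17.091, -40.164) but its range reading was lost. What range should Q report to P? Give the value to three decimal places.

13.404

eq1: (x + 30.778)² + (y + 11.484)² = 43.0489749307²
eq2: (x + 29.721)² + (y − 47.702)² = 86.7056673038²
eq3: (x + 41.489)² + (y + 37.086)² = 49.8154581417²
eq2−eq1, eq2−eq3 (x²,y² cancel):
  -2.114·x − 118.372·y = 3585.007395
  -23.536·x − 169.576·y = 4974.182745
det = -2.114·-169.576 − -118.372·-23.536 = -2427.519728
x = (3585.007395·-169.576 − -118.372·4974.182745) / -2427.519728 = 7.879340
y = (-2.114·4974.182745 − 3585.007395·-23.536) / -2427.519728 = -30.426658
|P − Q| = √((7.879340 − 17.091)² + (-30.426658 − -40.164)²) = 13.404123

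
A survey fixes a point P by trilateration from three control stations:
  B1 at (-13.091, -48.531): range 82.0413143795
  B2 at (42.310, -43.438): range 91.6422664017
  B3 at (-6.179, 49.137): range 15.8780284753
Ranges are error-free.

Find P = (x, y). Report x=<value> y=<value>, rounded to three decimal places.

eq1: (x + 13.091)² + (y + 48.531)² = 82.0413143795²
eq2: (x − 42.310)² + (y + 43.438)² = 91.6422664017²
eq3: (x + 6.179)² + (y − 49.137)² = 15.8780284753²
eq1−eq2, eq1−eq3 (x²,y² cancel):
  110.802·x + 10.186·y = -517.164024
  13.824·x + 195.336·y = 6404.658045
det = 110.802·195.336 − 10.186·13.824 = 21502.808208
x = (-517.164024·195.336 − 10.186·6404.658045) / 21502.808208 = -7.731948
y = (110.802·6404.658045 − -517.164024·13.824) / 21502.808208 = 33.335097

x=-7.732 y=33.335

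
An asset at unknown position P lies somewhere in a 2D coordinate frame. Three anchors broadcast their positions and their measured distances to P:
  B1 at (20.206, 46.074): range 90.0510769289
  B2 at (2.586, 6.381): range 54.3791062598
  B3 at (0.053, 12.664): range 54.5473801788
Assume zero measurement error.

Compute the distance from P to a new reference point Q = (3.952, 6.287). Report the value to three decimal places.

55.635

eq1: (x − 20.206)² + (y − 46.074)² = 90.0510769289²
eq2: (x − 2.586)² + (y − 6.381)² = 54.3791062598²
eq3: (x − 0.053)² + (y − 12.664)² = 54.5473801788²
eq1−eq2, eq1−eq3 (x²,y² cancel):
  -35.240·x − 79.386·y = 2668.417903
  -40.306·x − 66.820·y = 2763.063565
det = -35.240·-66.820 − -79.386·-40.306 = -844.995316
x = (2668.417903·-66.820 − -79.386·2763.063565) / -844.995316 = -48.574092
y = (-35.240·2763.063565 − 2668.417903·-40.306) / -844.995316 = -12.050827
|P − Q| = √((-48.574092 − 3.952)² + (-12.050827 − 6.287)²) = 55.635116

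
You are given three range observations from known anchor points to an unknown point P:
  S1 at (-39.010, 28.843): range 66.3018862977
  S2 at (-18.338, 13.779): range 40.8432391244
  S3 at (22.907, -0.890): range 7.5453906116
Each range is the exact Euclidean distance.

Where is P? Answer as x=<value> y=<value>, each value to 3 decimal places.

eq1: (x + 39.010)² + (y − 28.843)² = 66.3018862977²
eq2: (x + 18.338)² + (y − 13.779)² = 40.8432391244²
eq3: (x − 22.907)² + (y + 0.890)² = 7.5453906116²
eq1−eq3, eq1−eq2 (x²,y² cancel):
  123.834·x − 59.466·y = 2510.831207
  41.344·x − 30.128·y = 900.214280
det = 123.834·-30.128 − -59.466·41.344 = -1272.308448
x = (2510.831207·-30.128 − -59.466·900.214280) / -1272.308448 = 17.381147
y = (123.834·900.214280 − 2510.831207·41.344) / -1272.308448 = -6.027886

x=17.381 y=-6.028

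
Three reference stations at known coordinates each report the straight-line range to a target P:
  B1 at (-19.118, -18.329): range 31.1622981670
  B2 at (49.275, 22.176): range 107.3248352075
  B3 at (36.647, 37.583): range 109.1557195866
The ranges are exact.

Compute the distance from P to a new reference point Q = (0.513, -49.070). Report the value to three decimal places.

eq1: (x + 19.118)² + (y + 18.329)² = 31.1622981670²
eq2: (x − 49.275)² + (y − 22.176)² = 107.3248352075²
eq3: (x − 36.647)² + (y − 37.583)² = 109.1557195866²
eq1−eq2, eq1−eq3 (x²,y² cancel):
  136.786·x + 81.010·y = -8329.180989
  111.530·x + 111.824·y = -8889.847958
det = 136.786·111.824 − 81.010·111.530 = 6260.912364
x = (-8329.180989·111.824 − 81.010·-8889.847958) / 6260.912364 = -33.738813
y = (136.786·-8889.847958 − -8329.180989·111.530) / 6260.912364 = -45.848460
|P − Q| = √((-33.738813 − 0.513)² + (-45.848460 − -49.070)²) = 34.402980

34.403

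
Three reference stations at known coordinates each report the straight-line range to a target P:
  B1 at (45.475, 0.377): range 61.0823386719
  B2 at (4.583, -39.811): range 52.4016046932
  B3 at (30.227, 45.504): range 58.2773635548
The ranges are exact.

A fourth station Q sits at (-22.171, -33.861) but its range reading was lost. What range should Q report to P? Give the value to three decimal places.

43.239

eq1: (x − 45.475)² + (y − 0.377)² = 61.0823386719²
eq2: (x − 4.583)² + (y + 39.811)² = 52.4016046932²
eq3: (x − 30.227)² + (y − 45.504)² = 58.2773635548²
eq3−eq1, eq3−eq2 (x²,y² cancel):
  30.496·x − 90.254·y = -1250.968786
  -51.288·x − 170.630·y = -728.043007
det = 30.496·-170.630 − -90.254·-51.288 = -9832.479632
x = (-1250.968786·-170.630 − -90.254·-728.043007) / -9832.479632 = -15.026119
y = (30.496·-728.043007 − -1250.968786·-51.288) / -9832.479632 = 8.783348
|P − Q| = √((-15.026119 − -22.171)² + (8.783348 − -33.861)²) = 43.238752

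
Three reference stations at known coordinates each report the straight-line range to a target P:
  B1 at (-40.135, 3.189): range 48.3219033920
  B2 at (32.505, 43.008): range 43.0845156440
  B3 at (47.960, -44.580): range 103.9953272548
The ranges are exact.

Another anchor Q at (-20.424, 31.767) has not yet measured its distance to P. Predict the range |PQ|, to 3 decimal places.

13.792

eq1: (x + 40.135)² + (y − 3.189)² = 48.3219033920²
eq2: (x − 32.505)² + (y − 43.008)² = 43.0845156440²
eq3: (x − 47.960)² + (y + 44.580)² = 103.9953272548²
eq3−eq1, eq3−eq2 (x²,y² cancel):
  -176.190·x + 95.538·y = 5813.471689
  -30.910·x + 175.176·y = 7577.477692
det = -176.190·175.176 − 95.538·-30.910 = -27911.179860
x = (5813.471689·175.176 − 95.538·7577.477692) / -27911.179860 = -10.549309
y = (-176.190·7577.477692 − 5813.471689·-30.910) / -27911.179860 = 41.394932
|P − Q| = √((-10.549309 − -20.424)² + (41.394932 − 31.767)²) = 13.791541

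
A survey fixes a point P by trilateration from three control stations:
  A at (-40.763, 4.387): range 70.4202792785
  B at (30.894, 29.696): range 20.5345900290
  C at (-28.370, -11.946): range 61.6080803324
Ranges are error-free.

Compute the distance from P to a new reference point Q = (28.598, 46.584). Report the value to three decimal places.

eq1: (x + 40.763)² + (y − 4.387)² = 70.4202792785²
eq2: (x − 30.894)² + (y − 29.696)² = 20.5345900290²
eq3: (x + 28.370)² + (y + 11.946)² = 61.6080803324²
eq3−eq2, eq3−eq1 (x²,y² cancel):
  118.528·x + 83.284·y = 4262.614011
  -24.786·x + 32.666·y = -430.156049
det = 118.528·32.666 − 83.284·-24.786 = 5936.112872
x = (4262.614011·32.666 − 83.284·-430.156049) / 5936.112872 = 29.491970
y = (118.528·-430.156049 − 4262.614011·-24.786) / 5936.112872 = 9.209329
|P − Q| = √((29.491970 − 28.598)² + (9.209329 − 46.584)²) = 37.385361

37.385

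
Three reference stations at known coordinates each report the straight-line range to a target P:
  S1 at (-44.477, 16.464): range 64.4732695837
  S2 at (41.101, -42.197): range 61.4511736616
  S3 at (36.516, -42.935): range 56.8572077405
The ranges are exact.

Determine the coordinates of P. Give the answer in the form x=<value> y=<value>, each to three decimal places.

x=-20.340 y=-43.321

eq1: (x + 44.477)² + (y − 16.464)² = 64.4732695837²
eq2: (x − 41.101)² + (y + 42.197)² = 61.4511736616²
eq3: (x − 36.516)² + (y + 42.935)² = 56.8572077405²
eq1−eq2, eq1−eq3 (x²,y² cancel):
  171.156·x − 117.322·y = 1601.167931
  161.986·x − 118.798·y = 1851.626075
det = 171.156·-118.798 − -117.322·161.986 = -1328.468996
x = (1601.167931·-118.798 − -117.322·1851.626075) / -1328.468996 = -20.339900
y = (171.156·1851.626075 − 1601.167931·161.986) / -1328.468996 = -43.320638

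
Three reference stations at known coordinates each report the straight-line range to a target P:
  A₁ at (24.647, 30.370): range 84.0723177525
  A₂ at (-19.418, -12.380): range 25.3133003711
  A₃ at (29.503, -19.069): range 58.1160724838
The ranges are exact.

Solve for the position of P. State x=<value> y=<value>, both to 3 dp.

x=-25.820 y=-36.870

eq1: (x − 24.647)² + (y − 30.370)² = 84.0723177525²
eq2: (x + 19.418)² + (y + 12.380)² = 25.3133003711²
eq3: (x − 29.503)² + (y + 19.069)² = 58.1160724838²
eq3−eq2, eq3−eq1 (x²,y² cancel):
  -97.842·x + 13.378·y = 2032.984059
  -9.712·x + 98.878·y = -3394.918992
det = -97.842·98.878 − 13.378·-9.712 = -9544.494140
x = (2032.984059·98.878 − 13.378·-3394.918992) / -9544.494140 = -25.819558
y = (-97.842·-3394.918992 − 2032.984059·-9.712) / -9544.494140 = -36.870472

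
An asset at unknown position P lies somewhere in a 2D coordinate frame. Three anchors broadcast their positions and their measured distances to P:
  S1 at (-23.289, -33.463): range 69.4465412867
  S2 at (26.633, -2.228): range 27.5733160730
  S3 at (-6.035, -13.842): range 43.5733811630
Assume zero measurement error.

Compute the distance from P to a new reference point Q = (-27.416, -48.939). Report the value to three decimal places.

eq1: (x + 23.289)² + (y + 33.463)² = 69.4465412867²
eq2: (x − 26.633)² + (y + 2.228)² = 27.5733160730²
eq3: (x + 6.035)² + (y + 13.842)² = 43.5733811630²
eq2−eq3, eq2−eq1 (x²,y² cancel):
  -65.336·x − 23.228·y = -1624.610271
  -99.844·x − 62.470·y = -3114.665120
det = -65.336·-62.470 − -23.228·-99.844 = 1762.363488
x = (-1624.610271·-62.470 − -23.228·-3114.665120) / 1762.363488 = 16.535727
y = (-65.336·-3114.665120 − -1624.610271·-99.844) / 1762.363488 = 23.429998
|P − Q| = √((16.535727 − -27.416)² + (23.429998 − -48.939)²) = 84.670102

84.670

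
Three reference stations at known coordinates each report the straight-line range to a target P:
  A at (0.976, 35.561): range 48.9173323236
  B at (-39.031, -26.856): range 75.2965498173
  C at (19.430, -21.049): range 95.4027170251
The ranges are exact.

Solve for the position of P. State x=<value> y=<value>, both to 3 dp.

x=-46.310 y=48.088

eq1: (x − 0.976)² + (y − 35.561)² = 48.9173323236²
eq2: (x + 39.031)² + (y + 26.856)² = 75.2965498173²
eq3: (x − 19.430)² + (y + 21.049)² = 95.4027170251²
eq2−eq3, eq2−eq1 (x²,y² cancel):
  116.922·x + 11.614·y = -4856.186397
  80.014·x + 124.834·y = 2297.538613
det = 116.922·124.834 − 11.614·80.014 = 13666.558352
x = (-4856.186397·124.834 − 11.614·2297.538613) / 13666.558352 = -46.310181
y = (116.922·2297.538613 − -4856.186397·80.014) / 13666.558352 = 48.087872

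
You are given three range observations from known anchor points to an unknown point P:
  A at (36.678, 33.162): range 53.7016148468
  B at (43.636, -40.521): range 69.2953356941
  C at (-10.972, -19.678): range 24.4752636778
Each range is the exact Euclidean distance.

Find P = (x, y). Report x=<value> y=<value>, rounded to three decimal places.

eq1: (x − 36.678)² + (y − 33.162)² = 53.7016148468²
eq2: (x − 43.636)² + (y + 40.521)² = 69.2953356941²
eq3: (x + 10.972)² + (y + 19.678)² = 24.4752636778²
eq1−eq3, eq1−eq2 (x²,y² cancel):
  -95.300·x − 105.680·y = 347.439445
  13.916·x − 147.366·y = -816.922103
det = -95.300·-147.366 − -105.680·13.916 = 15514.622680
x = (347.439445·-147.366 − -105.680·-816.922103) / 15514.622680 = -8.864740
y = (-95.300·-816.922103 − 347.439445·13.916) / 15514.622680 = 4.706380

x=-8.865 y=4.706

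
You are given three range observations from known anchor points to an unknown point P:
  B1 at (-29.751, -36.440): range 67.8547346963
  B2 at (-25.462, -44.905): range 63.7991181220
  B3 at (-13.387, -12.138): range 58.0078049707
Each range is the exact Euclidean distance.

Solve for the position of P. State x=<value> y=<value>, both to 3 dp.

eq1: (x + 29.751)² + (y + 36.440)² = 67.8547346963²
eq2: (x + 25.462)² + (y + 44.905)² = 63.7991181220²
eq3: (x + 13.387)² + (y + 12.138)² = 58.0078049707²
eq1−eq2, eq1−eq3 (x²,y² cancel):
  8.578·x − 16.930·y = 985.714416
  32.728·x + 48.604·y = -647.093205
det = 8.578·48.604 − -16.930·32.728 = 971.010152
x = (985.714416·48.604 − -16.930·-647.093205) / 971.010152 = 38.057661
y = (8.578·-647.093205 − 985.714416·32.728) / 971.010152 = -38.940094

x=38.058 y=-38.940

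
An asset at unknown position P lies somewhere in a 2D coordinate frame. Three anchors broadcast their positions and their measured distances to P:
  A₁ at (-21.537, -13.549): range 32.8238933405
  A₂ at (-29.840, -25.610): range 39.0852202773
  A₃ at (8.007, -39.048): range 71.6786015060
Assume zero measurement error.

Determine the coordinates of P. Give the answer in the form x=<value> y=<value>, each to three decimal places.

eq1: (x + 21.537)² + (y + 13.549)² = 32.8238933405²
eq2: (x + 29.840)² + (y + 25.610)² = 39.0852202773²
eq3: (x − 8.007)² + (y + 39.048)² = 71.6786015060²
eq2−eq3, eq2−eq1 (x²,y² cancel):
  75.694·x − 26.876·y = -3567.606817
  16.606·x + 24.122·y = -448.633460
det = 75.694·24.122 − -26.876·16.606 = 2272.193524
x = (-3567.606817·24.122 − -26.876·-448.633460) / 2272.193524 = -43.180866
y = (75.694·-448.633460 − -3567.606817·16.606) / 2272.193524 = 11.127933

x=-43.181 y=11.128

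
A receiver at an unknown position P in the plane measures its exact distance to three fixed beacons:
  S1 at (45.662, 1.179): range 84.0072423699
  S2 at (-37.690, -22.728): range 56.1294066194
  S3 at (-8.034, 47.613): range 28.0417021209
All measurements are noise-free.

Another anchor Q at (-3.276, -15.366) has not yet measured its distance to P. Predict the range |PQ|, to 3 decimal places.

eq1: (x − 45.662)² + (y − 1.179)² = 84.0072423699²
eq2: (x + 37.690)² + (y + 22.728)² = 56.1294066194²
eq3: (x + 8.034)² + (y − 47.613)² = 28.0417021209²
eq3−eq2, eq3−eq1 (x²,y² cancel):
  -59.312·x − 140.682·y = -2758.618071
  107.392·x − 92.868·y = -6516.014353
det = -59.312·-92.868 − -140.682·107.392 = 20616.308160
x = (-2758.618071·-92.868 − -140.682·-6516.014353) / 20616.308160 = -32.037675
y = (-59.312·-6516.014353 − -2758.618071·107.392) / 20616.308160 = 33.116082
|P − Q| = √((-32.037675 − -3.276)² + (33.116082 − -15.366)²) = 56.371502

56.372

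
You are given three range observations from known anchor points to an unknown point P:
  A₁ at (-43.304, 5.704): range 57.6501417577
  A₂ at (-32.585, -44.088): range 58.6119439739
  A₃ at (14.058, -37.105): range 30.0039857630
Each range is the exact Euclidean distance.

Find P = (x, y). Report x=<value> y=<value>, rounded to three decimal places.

x=12.901 y=-7.123

eq1: (x + 43.304)² + (y − 5.704)² = 57.6501417577²
eq2: (x + 32.585)² + (y + 44.088)² = 58.6119439739²
eq3: (x − 14.058)² + (y + 37.105)² = 30.0039857630²
eq3−eq1, eq3−eq2 (x²,y² cancel):
  -114.724·x + 85.618·y = -2089.936040
  -93.286·x − 13.966·y = -1103.995235
det = -114.724·-13.966 − 85.618·-93.286 = 9589.196132
x = (-2089.936040·-13.966 − 85.618·-1103.995235) / 9589.196132 = 12.900968
y = (-114.724·-1103.995235 − -2089.936040·-93.286) / 9589.196132 = -7.123332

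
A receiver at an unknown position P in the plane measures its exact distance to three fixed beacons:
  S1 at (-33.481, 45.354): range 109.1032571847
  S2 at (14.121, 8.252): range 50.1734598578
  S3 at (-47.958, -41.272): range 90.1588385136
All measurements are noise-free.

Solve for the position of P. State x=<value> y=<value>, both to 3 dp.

eq1: (x + 33.481)² + (y − 45.354)² = 109.1032571847²
eq2: (x − 14.121)² + (y − 8.252)² = 50.1734598578²
eq3: (x + 47.958)² + (y + 41.272)² = 90.1588385136²
eq1−eq3, eq1−eq2 (x²,y² cancel):
  -28.954·x − 173.252·y = 4600.289637
  95.204·x − 74.204·y = 6475.680122
det = -28.954·-74.204 − -173.252·95.204 = 18642.786024
x = (4600.289637·-74.204 − -173.252·6475.680122) / 18642.786024 = 41.869527
y = (-28.954·6475.680122 − 4600.289637·95.204) / 18642.786024 = -33.549858

x=41.870 y=-33.550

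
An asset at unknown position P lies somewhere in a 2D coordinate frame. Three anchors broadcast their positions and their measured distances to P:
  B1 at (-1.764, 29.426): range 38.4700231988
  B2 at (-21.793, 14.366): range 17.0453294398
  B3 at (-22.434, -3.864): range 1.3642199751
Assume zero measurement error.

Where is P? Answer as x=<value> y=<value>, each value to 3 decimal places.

eq1: (x + 1.764)² + (y − 29.426)² = 38.4700231988²
eq2: (x + 21.793)² + (y − 14.366)² = 17.0453294398²
eq3: (x + 22.434)² + (y + 3.864)² = 1.3642199751²
eq3−eq2, eq3−eq1 (x²,y² cancel):
  1.282·x + 36.460·y = -125.580207
  41.340·x + 66.580·y = -1127.295269
det = 1.282·66.580 − 36.460·41.340 = -1421.900840
x = (-125.580207·66.580 − 36.460·-1127.295269) / -1421.900840 = -23.025555
y = (1.282·-1127.295269 − -125.580207·41.340) / -1421.900840 = -2.634708

x=-23.026 y=-2.635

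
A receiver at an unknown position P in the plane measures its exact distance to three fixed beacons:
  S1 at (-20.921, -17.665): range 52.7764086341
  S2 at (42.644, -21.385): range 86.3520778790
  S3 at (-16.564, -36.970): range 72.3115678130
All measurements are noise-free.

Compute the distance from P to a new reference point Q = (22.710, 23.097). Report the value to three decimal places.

46.953

eq1: (x + 20.921)² + (y + 17.665)² = 52.7764086341²
eq2: (x − 42.644)² + (y + 21.385)² = 86.3520778790²
eq3: (x + 16.564)² + (y + 36.970)² = 72.3115678130²
eq3−eq2, eq3−eq1 (x²,y² cancel):
  118.416·x + 31.170·y = -1593.036549
  -8.714·x + 38.610·y = 1552.207001
det = 118.416·38.610 − 31.170·-8.714 = 4843.657140
x = (-1593.036549·38.610 − 31.170·1552.207001) / 4843.657140 = -22.687286
y = (118.416·1552.207001 − -1593.036549·-8.714) / 4843.657140 = 35.081844
|P − Q| = √((-22.687286 − 22.710)² + (35.081844 − 23.097)²) = 46.952636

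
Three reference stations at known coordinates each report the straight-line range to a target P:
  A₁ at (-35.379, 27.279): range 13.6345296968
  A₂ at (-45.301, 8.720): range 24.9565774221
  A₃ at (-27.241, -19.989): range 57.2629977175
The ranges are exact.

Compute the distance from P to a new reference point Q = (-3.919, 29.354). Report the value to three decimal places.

eq1: (x + 35.379)² + (y − 27.279)² = 13.6345296968²
eq2: (x + 45.301)² + (y − 8.720)² = 24.9565774221²
eq3: (x + 27.241)² + (y + 19.989)² = 57.2629977175²
eq2−eq3, eq2−eq1 (x²,y² cancel):
  36.120·x − 57.418·y = -3642.806950
  19.844·x + 37.118·y = 304.528838
det = 36.120·37.118 − -57.418·19.844 = 2480.104952
x = (-3642.806950·37.118 − -57.418·304.528838) / 2480.104952 = -47.469068
y = (36.120·304.528838 − -3642.806950·19.844) / 2480.104952 = 33.582225
|P − Q| = √((-47.469068 − -3.919)² + (33.582225 − 29.354)²) = 43.754844

43.755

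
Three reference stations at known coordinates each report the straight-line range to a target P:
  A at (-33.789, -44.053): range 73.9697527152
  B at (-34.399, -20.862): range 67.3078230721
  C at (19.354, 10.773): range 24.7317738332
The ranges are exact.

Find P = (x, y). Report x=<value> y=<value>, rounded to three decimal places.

eq1: (x + 33.789)² + (y + 44.053)² = 73.9697527152²
eq2: (x + 34.399)² + (y + 20.862)² = 67.3078230721²
eq3: (x − 19.354)² + (y − 10.773)² = 24.7317738332²
eq1−eq2, eq1−eq3 (x²,y² cancel):
  -1.220·x + 46.382·y = -522.667815
  106.286·x + 109.652·y = 2268.135195
det = -1.220·109.652 − 46.382·106.286 = -5063.532692
x = (-522.667815·109.652 − 46.382·2268.135195) / -5063.532692 = 32.094632
y = (-1.220·2268.135195 − -522.667815·106.286) / -5063.532692 = -10.424569

x=32.095 y=-10.425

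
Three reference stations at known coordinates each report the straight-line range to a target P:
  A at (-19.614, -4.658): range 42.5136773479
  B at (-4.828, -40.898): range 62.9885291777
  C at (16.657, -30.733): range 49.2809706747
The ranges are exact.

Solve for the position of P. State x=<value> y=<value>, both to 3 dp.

eq1: (x + 19.614)² + (y + 4.658)² = 42.5136773479²
eq2: (x + 4.828)² + (y + 40.898)² = 62.9885291777²
eq3: (x − 16.657)² + (y + 30.733)² = 49.2809706747²
eq1−eq2, eq1−eq3 (x²,y² cancel):
  29.572·x − 72.480·y = -870.592018
  72.542·x − 52.150·y = 194.365669
det = 29.572·-52.150 − -72.480·72.542 = 3715.664360
x = (-870.592018·-52.150 − -72.480·194.365669) / 3715.664360 = 16.010326
y = (29.572·194.365669 − -870.592018·72.542) / 3715.664360 = 18.543728

x=16.010 y=18.544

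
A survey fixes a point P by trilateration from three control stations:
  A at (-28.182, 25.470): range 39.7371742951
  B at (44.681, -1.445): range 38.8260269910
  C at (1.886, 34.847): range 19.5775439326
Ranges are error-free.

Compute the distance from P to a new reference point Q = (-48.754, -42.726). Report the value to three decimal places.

eq1: (x + 28.182)² + (y − 25.470)² = 39.7371742951²
eq2: (x − 44.681)² + (y + 1.445)² = 38.8260269910²
eq3: (x − 1.886)² + (y − 34.847)² = 19.5775439326²
eq3−eq2, eq3−eq1 (x²,y² cancel):
  85.590·x − 72.584·y = -343.570764
  -60.136·x − 18.754·y = -970.687176
det = 85.590·-18.754 − -72.584·-60.136 = -5970.066284
x = (-343.570764·-18.754 − -72.584·-970.687176) / -5970.066284 = 10.722332
y = (85.590·-970.687176 − -343.570764·-60.136) / -5970.066284 = 17.377041
|P − Q| = √((10.722332 − -48.754)² + (17.377041 − -42.726)²) = 84.556547

84.557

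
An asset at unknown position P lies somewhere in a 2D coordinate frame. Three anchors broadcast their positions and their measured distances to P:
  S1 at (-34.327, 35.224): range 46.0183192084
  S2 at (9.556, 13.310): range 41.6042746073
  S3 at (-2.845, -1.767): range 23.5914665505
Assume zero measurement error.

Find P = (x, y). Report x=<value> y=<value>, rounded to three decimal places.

x=-25.012 y=-9.842

eq1: (x + 34.327)² + (y − 35.224)² = 46.0183192084²
eq2: (x − 9.556)² + (y − 13.310)² = 41.6042746073²
eq3: (x + 2.845)² + (y + 1.767)² = 23.5914665505²
eq1−eq3, eq1−eq2 (x²,y² cancel):
  62.964·x − 73.982·y = -846.728382
  87.766·x − 43.828·y = -1763.829832
det = 62.964·-43.828 − -73.982·87.766 = 3733.518020
x = (-846.728382·-43.828 − -73.982·-1763.829832) / 3733.518020 = -25.011597
y = (62.964·-1763.829832 − -846.728382·87.766) / 3733.518020 = -9.841607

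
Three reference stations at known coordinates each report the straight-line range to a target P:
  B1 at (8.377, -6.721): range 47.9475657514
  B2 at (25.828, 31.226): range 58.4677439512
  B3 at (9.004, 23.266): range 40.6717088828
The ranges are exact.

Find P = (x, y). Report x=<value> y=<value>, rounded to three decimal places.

x=-31.525 y=19.864

eq1: (x − 8.377)² + (y + 6.721)² = 47.9475657514²
eq2: (x − 25.828)² + (y − 31.226)² = 58.4677439512²
eq3: (x − 9.004)² + (y − 23.266)² = 40.6717088828²
eq1−eq3, eq1−eq2 (x²,y² cancel):
  1.254·x + 59.974·y = 1151.813960
  34.902·x + 75.894·y = 407.294669
det = 1.254·75.894 − 59.974·34.902 = -1998.041472
x = (1151.813960·75.894 − 59.974·407.294669) / -1998.041472 = -31.525211
y = (1.254·407.294669 − 1151.813960·34.902) / -1998.041472 = 19.864384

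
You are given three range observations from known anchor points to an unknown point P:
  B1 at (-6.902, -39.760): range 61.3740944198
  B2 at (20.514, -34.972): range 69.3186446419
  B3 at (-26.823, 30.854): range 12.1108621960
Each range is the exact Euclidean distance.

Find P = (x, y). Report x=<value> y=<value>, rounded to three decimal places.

eq1: (x + 6.902)² + (y + 39.760)² = 61.3740944198²
eq2: (x − 20.514)² + (y + 34.972)² = 69.3186446419²
eq3: (x + 26.823)² + (y − 30.854)² = 12.1108621960²
eq1−eq3, eq1−eq2 (x²,y² cancel):
  -39.842·x + 141.228·y = 3663.053924
  54.832·x + 9.576·y = -1022.925253
det = -39.842·9.576 − 141.228·54.832 = -8125.340688
x = (3663.053924·9.576 − 141.228·-1022.925253) / -8125.340688 = -22.096685
y = (-39.842·-1022.925253 − 3663.053924·54.832) / -8125.340688 = 19.703443

x=-22.097 y=19.703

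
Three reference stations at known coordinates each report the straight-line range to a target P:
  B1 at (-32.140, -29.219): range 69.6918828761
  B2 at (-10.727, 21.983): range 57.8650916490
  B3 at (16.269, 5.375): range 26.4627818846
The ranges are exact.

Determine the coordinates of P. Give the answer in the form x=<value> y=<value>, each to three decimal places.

eq1: (x + 32.140)² + (y + 29.219)² = 69.6918828761²
eq2: (x + 10.727)² + (y − 21.983)² = 57.8650916490²
eq3: (x − 16.269)² + (y − 5.375)² = 26.4627818846²
eq3−eq1, eq3−eq2 (x²,y² cancel):
  -96.818·x − 69.188·y = -2563.521139
  -53.992·x + 33.216·y = -2343.340174
det = -96.818·33.216 − -69.188·-53.992 = -6951.505184
x = (-2563.521139·33.216 − -69.188·-2343.340174) / -6951.505184 = 35.572287
y = (-96.818·-2343.340174 − -2563.521139·-53.992) / -6951.505184 = -12.726435

x=35.572 y=-12.726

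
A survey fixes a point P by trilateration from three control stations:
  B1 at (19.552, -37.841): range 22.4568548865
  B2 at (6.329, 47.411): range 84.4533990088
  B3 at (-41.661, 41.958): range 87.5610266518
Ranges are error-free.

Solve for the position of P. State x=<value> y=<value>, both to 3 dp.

eq1: (x − 19.552)² + (y + 37.841)² = 22.4568548865²
eq2: (x − 6.329)² + (y − 47.411)² = 84.4533990088²
eq3: (x + 41.661)² + (y − 41.958)² = 87.5610266518²
eq3−eq1, eq3−eq2 (x²,y² cancel):
  122.426·x − 159.598·y = 5480.732357
  95.980·x + 10.906·y = -673.696739
det = 122.426·10.906 − -159.598·95.980 = 16653.393996
x = (5480.732357·10.906 − -159.598·-673.696739) / 16653.393996 = -2.867150
y = (122.426·-673.696739 − 5480.732357·95.980) / 16653.393996 = -36.540220

x=-2.867 y=-36.540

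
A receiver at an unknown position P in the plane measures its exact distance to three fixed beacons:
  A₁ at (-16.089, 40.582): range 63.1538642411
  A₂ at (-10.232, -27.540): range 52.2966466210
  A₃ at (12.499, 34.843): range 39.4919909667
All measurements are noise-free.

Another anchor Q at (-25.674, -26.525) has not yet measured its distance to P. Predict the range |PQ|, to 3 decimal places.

65.289

eq1: (x + 16.089)² + (y − 40.582)² = 63.1538642411²
eq2: (x + 10.232)² + (y + 27.540)² = 52.2966466210²
eq3: (x − 12.499)² + (y − 34.843)² = 39.4919909667²
eq3−eq2, eq3−eq1 (x²,y² cancel):
  -45.462·x − 124.766·y = -1682.436123
  -57.176·x + 11.478·y = -1893.298223
det = -45.462·11.478 − -124.766·-57.176 = -7655.433652
x = (-1682.436123·11.478 − -124.766·-1893.298223) / -7655.433652 = 33.378938
y = (-45.462·-1893.298223 − -1682.436123·-57.176) / -7655.433652 = 1.322178
|P − Q| = √((33.378938 − -25.674)² + (1.322178 − -26.525)²) = 65.289470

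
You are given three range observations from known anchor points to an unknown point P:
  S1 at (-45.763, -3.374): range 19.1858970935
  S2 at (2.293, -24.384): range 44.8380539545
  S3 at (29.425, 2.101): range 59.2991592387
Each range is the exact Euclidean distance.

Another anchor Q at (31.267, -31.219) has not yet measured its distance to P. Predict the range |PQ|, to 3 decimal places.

eq1: (x + 45.763)² + (y + 3.374)² = 19.1858970935²
eq2: (x − 2.293)² + (y + 24.384)² = 44.8380539545²
eq3: (x − 29.425)² + (y − 2.101)² = 59.2991592387²
eq2−eq3, eq2−eq1 (x²,y² cancel):
  54.264·x + 52.970·y = -1235.531683
  -96.112·x + 42.020·y = 3148.151175
det = 54.264·42.020 − 52.970·-96.112 = 7371.225920
x = (-1235.531683·42.020 − 52.970·3148.151175) / 7371.225920 = -29.665976
y = (54.264·3148.151175 − -1235.531683·-96.112) / 7371.225920 = 7.065562
|P − Q| = √((-29.665976 − 31.267)² + (7.065562 − -31.219)²) = 71.962040

71.962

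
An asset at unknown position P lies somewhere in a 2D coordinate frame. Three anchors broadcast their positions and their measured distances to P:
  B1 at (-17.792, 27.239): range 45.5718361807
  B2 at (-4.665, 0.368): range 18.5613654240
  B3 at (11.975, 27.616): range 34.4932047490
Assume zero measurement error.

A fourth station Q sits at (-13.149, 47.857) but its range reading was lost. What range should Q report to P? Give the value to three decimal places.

60.412

eq1: (x + 17.792)² + (y − 27.239)² = 45.5718361807²
eq2: (x + 4.665)² + (y − 0.368)² = 18.5613654240²
eq3: (x − 11.975)² + (y − 27.616)² = 34.4932047490²
eq3−eq1, eq3−eq2 (x²,y² cancel):
  -59.534·x − 0.754·y = -734.536775
  -33.280·x − 54.496·y = -38.889545
det = -59.534·-54.496 − -0.754·-33.280 = 3219.271744
x = (-734.536775·-54.496 − -0.754·-38.889545) / 3219.271744 = 12.425168
y = (-59.534·-38.889545 − -734.536775·-33.280) / 3219.271744 = -6.874267
|P − Q| = √((12.425168 − -13.149)² + (-6.874267 − 47.857)²) = 60.411503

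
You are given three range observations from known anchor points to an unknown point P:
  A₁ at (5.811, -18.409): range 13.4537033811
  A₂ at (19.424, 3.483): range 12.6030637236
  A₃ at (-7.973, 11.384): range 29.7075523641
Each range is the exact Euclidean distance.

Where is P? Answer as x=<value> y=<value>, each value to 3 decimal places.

x=14.454 y=-8.099

eq1: (x − 5.811)² + (y + 18.409)² = 13.4537033811²
eq2: (x − 19.424)² + (y − 3.483)² = 12.6030637236²
eq3: (x + 7.973)² + (y − 11.384)² = 29.7075523641²
eq3−eq1, eq3−eq2 (x²,y² cancel):
  27.568·x − 59.586·y = 881.031350
  54.794·x − 15.802·y = 919.960332
det = 27.568·-15.802 − -59.586·54.794 = 2829.325748
x = (881.031350·-15.802 − -59.586·919.960332) / 2829.325748 = 14.453867
y = (27.568·919.960332 − 881.031350·54.794) / 2829.325748 = -8.098666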